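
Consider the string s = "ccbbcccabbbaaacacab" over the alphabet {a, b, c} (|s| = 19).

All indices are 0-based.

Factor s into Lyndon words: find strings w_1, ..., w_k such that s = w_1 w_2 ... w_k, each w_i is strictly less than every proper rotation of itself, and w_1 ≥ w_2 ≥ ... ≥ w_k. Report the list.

["c", "c", "bbccc", "abbb", "aaacacab"]

emit factor 1: 'c' (i=0, period=1)
emit factor 2: 'c' (i=1, period=1)
emit factor 3: 'bbccc' (i=2, period=5)
emit factor 4: 'abbb' (i=7, period=4)
emit factor 5: 'aaacacab' (i=11, period=8)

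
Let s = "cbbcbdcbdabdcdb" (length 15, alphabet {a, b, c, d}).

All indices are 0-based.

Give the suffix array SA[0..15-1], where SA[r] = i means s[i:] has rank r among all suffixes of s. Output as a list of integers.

[9, 14, 1, 2, 7, 4, 10, 0, 6, 3, 12, 8, 13, 5, 11]

sorted suffixes:
  #0 SA[0]=9  'abdcdb'
  #1 SA[1]=14  'b'
  #2 SA[2]=1  'bbcbdcbdabdcdb'
  #3 SA[3]=2  'bcbdcbdabdcdb'
  #4 SA[4]=7  'bdabdcdb'
  #5 SA[5]=4  'bdcbdabdcdb'
  #6 SA[6]=10  'bdcdb'
  #7 SA[7]=0  'cbbcbdcbdabdcdb'
  #8 SA[8]=6  'cbdabdcdb'
  #9 SA[9]=3  'cbdcbdabdcdb'
  #10 SA[10]=12  'cdb'
  #11 SA[11]=8  'dabdcdb'
  #12 SA[12]=13  'db'
  #13 SA[13]=5  'dcbdabdcdb'
  #14 SA[14]=11  'dcdb'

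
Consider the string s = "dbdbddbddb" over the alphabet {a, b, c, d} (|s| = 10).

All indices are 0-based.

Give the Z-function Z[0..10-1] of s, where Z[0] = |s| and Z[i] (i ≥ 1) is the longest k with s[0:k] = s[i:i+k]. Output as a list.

[10, 0, 3, 0, 1, 3, 0, 1, 2, 0]

Z[0]=10
i=1: i≥r, start 0; Z[1]=0
i=2: i≥r, start 0; Z[2]=3 grow→box=[2,5)
i=3: min(r-i=2, Z[1]=0)=0; Z[3]=0
i=4: min(r-i=1, Z[2]=3)=1; Z[4]=1
i=5: i≥r, start 0; Z[5]=3 grow→box=[5,8)
i=6: min(r-i=2, Z[1]=0)=0; Z[6]=0
i=7: min(r-i=1, Z[2]=3)=1; Z[7]=1
i=8: i≥r, start 0; Z[8]=2 grow→box=[8,10)
i=9: min(r-i=1, Z[1]=0)=0; Z[9]=0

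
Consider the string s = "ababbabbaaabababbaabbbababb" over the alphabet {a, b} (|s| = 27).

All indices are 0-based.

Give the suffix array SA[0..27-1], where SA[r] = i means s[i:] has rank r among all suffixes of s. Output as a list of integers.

rank→(start, suffix):
  0 → (8, 'aaabababbaabbbababb')
  1 → (9, 'aabababbaabbbababb')
  2 → (17, 'aabbbababb')
  3 → (10, 'abababbaabbbababb')
  4 → (22, 'ababb')
  5 → (12, 'ababbaabbbababb')
  6 → (0, 'ababbabbaaabababbaabbbababb')
  7 → (24, 'abb')
  8 → (5, 'abbaaabababbaabbbababb')
  9 → (14, 'abbaabbbababb')
  10 → (2, 'abbabbaaabababbaabbbababb')
  11 → (18, 'abbbababb')
  12 → (26, 'b')
  13 → (7, 'baaabababbaabbbababb')
  14 → (16, 'baabbbababb')
  15 → (21, 'bababb')
  16 → (11, 'bababbaabbbababb')
  17 → (23, 'babb')
  18 → (4, 'babbaaabababbaabbbababb')
  19 → (13, 'babbaabbbababb')
  20 → (1, 'babbabbaaabababbaabbbababb')
  21 → (25, 'bb')
  22 → (6, 'bbaaabababbaabbbababb')
  23 → (15, 'bbaabbbababb')
  24 → (20, 'bbababb')
  25 → (3, 'bbabbaaabababbaabbbababb')
  26 → (19, 'bbbababb')

[8, 9, 17, 10, 22, 12, 0, 24, 5, 14, 2, 18, 26, 7, 16, 21, 11, 23, 4, 13, 1, 25, 6, 15, 20, 3, 19]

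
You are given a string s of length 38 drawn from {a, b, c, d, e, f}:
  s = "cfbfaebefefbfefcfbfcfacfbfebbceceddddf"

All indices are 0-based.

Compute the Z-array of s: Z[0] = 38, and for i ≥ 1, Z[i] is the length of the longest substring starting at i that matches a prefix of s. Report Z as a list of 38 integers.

Z[0]=38
i=1: fresh scan; Z[1]=0
i=2: fresh scan; Z[2]=0
i=3: fresh scan; Z[3]=0
i=4: fresh scan; Z[4]=0
i=5: fresh scan; Z[5]=0
i=6: fresh scan; Z[6]=0
i=7: fresh scan; Z[7]=0
i=8: fresh scan; Z[8]=0
i=9: fresh scan; Z[9]=0
i=10: fresh scan; Z[10]=0
i=11: fresh scan; Z[11]=0
i=12: fresh scan; Z[12]=0
i=13: fresh scan; Z[13]=0
i=14: fresh scan; Z[14]=0
i=15: fresh scan; Z[15]=4 extend→box=[15,19)
i=16: min(r-i=3, Z[1]=0)=0; Z[16]=0
i=17: min(r-i=2, Z[2]=0)=0; Z[17]=0
i=18: min(r-i=1, Z[3]=0)=0; Z[18]=0
i=19: fresh scan; Z[19]=2 extend→box=[19,21)
i=20: min(r-i=1, Z[1]=0)=0; Z[20]=0
i=21: fresh scan; Z[21]=0
i=22: fresh scan; Z[22]=4 extend→box=[22,26)
i=23: min(r-i=3, Z[1]=0)=0; Z[23]=0
i=24: min(r-i=2, Z[2]=0)=0; Z[24]=0
i=25: min(r-i=1, Z[3]=0)=0; Z[25]=0
i=26: fresh scan; Z[26]=0
i=27: fresh scan; Z[27]=0
i=28: fresh scan; Z[28]=0
i=29: fresh scan; Z[29]=1 extend→box=[29,30)
i=30: fresh scan; Z[30]=0
i=31: fresh scan; Z[31]=1 extend→box=[31,32)
i=32: fresh scan; Z[32]=0
i=33: fresh scan; Z[33]=0
i=34: fresh scan; Z[34]=0
i=35: fresh scan; Z[35]=0
i=36: fresh scan; Z[36]=0
i=37: fresh scan; Z[37]=0

[38, 0, 0, 0, 0, 0, 0, 0, 0, 0, 0, 0, 0, 0, 0, 4, 0, 0, 0, 2, 0, 0, 4, 0, 0, 0, 0, 0, 0, 1, 0, 1, 0, 0, 0, 0, 0, 0]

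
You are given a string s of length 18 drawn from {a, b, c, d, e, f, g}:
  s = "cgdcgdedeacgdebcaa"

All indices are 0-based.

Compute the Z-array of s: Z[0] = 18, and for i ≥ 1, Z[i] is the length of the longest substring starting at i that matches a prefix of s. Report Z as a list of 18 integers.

[18, 0, 0, 3, 0, 0, 0, 0, 0, 0, 3, 0, 0, 0, 0, 1, 0, 0]

Z[0]=18
i=1: fresh scan; Z[1]=0
i=2: fresh scan; Z[2]=0
i=3: fresh scan; Z[3]=3 extend→box=[3,6)
i=4: min(r-i=2, Z[1]=0)=0; Z[4]=0
i=5: min(r-i=1, Z[2]=0)=0; Z[5]=0
i=6: fresh scan; Z[6]=0
i=7: fresh scan; Z[7]=0
i=8: fresh scan; Z[8]=0
i=9: fresh scan; Z[9]=0
i=10: fresh scan; Z[10]=3 extend→box=[10,13)
i=11: min(r-i=2, Z[1]=0)=0; Z[11]=0
i=12: min(r-i=1, Z[2]=0)=0; Z[12]=0
i=13: fresh scan; Z[13]=0
i=14: fresh scan; Z[14]=0
i=15: fresh scan; Z[15]=1 extend→box=[15,16)
i=16: fresh scan; Z[16]=0
i=17: fresh scan; Z[17]=0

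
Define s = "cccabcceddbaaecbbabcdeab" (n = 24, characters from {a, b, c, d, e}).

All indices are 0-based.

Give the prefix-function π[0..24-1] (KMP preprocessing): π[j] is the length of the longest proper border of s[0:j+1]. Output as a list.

[0, 1, 2, 0, 0, 1, 2, 0, 0, 0, 0, 0, 0, 0, 1, 0, 0, 0, 0, 1, 0, 0, 0, 0]

π[0] = 0
j=1 s[j]='c': π[1]=1 (border 'c')
j=2 s[j]='c': π[2]=2 (border 'cc')
j=3 s[j]='a': k: 2→1→0; π[3]=0 (border '')
j=4 s[j]='b': π[4]=0 (border '')
j=5 s[j]='c': π[5]=1 (border 'c')
j=6 s[j]='c': π[6]=2 (border 'cc')
j=7 s[j]='e': k: 2→1→0; π[7]=0 (border '')
j=8 s[j]='d': π[8]=0 (border '')
j=9 s[j]='d': π[9]=0 (border '')
j=10 s[j]='b': π[10]=0 (border '')
j=11 s[j]='a': π[11]=0 (border '')
j=12 s[j]='a': π[12]=0 (border '')
j=13 s[j]='e': π[13]=0 (border '')
j=14 s[j]='c': π[14]=1 (border 'c')
j=15 s[j]='b': k: 1→0; π[15]=0 (border '')
j=16 s[j]='b': π[16]=0 (border '')
j=17 s[j]='a': π[17]=0 (border '')
j=18 s[j]='b': π[18]=0 (border '')
j=19 s[j]='c': π[19]=1 (border 'c')
j=20 s[j]='d': k: 1→0; π[20]=0 (border '')
j=21 s[j]='e': π[21]=0 (border '')
j=22 s[j]='a': π[22]=0 (border '')
j=23 s[j]='b': π[23]=0 (border '')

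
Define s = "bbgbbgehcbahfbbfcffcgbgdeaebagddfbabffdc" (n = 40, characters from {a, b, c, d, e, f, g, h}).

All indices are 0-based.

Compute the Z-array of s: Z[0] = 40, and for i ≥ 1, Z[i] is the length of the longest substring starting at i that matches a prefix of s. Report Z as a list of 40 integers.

[40, 1, 0, 3, 1, 0, 0, 0, 0, 1, 0, 0, 0, 2, 1, 0, 0, 0, 0, 0, 0, 1, 0, 0, 0, 0, 0, 1, 0, 0, 0, 0, 0, 1, 0, 1, 0, 0, 0, 0]

Z[0]=40
i=1: fresh scan; Z[1]=1 scan→box=[1,2)
i=2: fresh scan; Z[2]=0
i=3: fresh scan; Z[3]=3 scan→box=[3,6)
i=4: min(r-i=2, Z[1]=1)=1; Z[4]=1
i=5: min(r-i=1, Z[2]=0)=0; Z[5]=0
i=6: fresh scan; Z[6]=0
i=7: fresh scan; Z[7]=0
i=8: fresh scan; Z[8]=0
i=9: fresh scan; Z[9]=1 scan→box=[9,10)
i=10: fresh scan; Z[10]=0
i=11: fresh scan; Z[11]=0
i=12: fresh scan; Z[12]=0
i=13: fresh scan; Z[13]=2 scan→box=[13,15)
i=14: min(r-i=1, Z[1]=1)=1; Z[14]=1
i=15: fresh scan; Z[15]=0
i=16: fresh scan; Z[16]=0
i=17: fresh scan; Z[17]=0
i=18: fresh scan; Z[18]=0
i=19: fresh scan; Z[19]=0
i=20: fresh scan; Z[20]=0
i=21: fresh scan; Z[21]=1 scan→box=[21,22)
i=22: fresh scan; Z[22]=0
i=23: fresh scan; Z[23]=0
i=24: fresh scan; Z[24]=0
i=25: fresh scan; Z[25]=0
i=26: fresh scan; Z[26]=0
i=27: fresh scan; Z[27]=1 scan→box=[27,28)
i=28: fresh scan; Z[28]=0
i=29: fresh scan; Z[29]=0
i=30: fresh scan; Z[30]=0
i=31: fresh scan; Z[31]=0
i=32: fresh scan; Z[32]=0
i=33: fresh scan; Z[33]=1 scan→box=[33,34)
i=34: fresh scan; Z[34]=0
i=35: fresh scan; Z[35]=1 scan→box=[35,36)
i=36: fresh scan; Z[36]=0
i=37: fresh scan; Z[37]=0
i=38: fresh scan; Z[38]=0
i=39: fresh scan; Z[39]=0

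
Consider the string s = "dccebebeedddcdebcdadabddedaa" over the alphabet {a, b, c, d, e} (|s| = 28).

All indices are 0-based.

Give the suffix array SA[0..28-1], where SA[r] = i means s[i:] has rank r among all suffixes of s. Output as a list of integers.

[27, 26, 20, 18, 15, 21, 4, 6, 1, 16, 12, 2, 25, 19, 17, 0, 11, 10, 9, 22, 13, 23, 14, 3, 5, 24, 8, 7]

rank | idx | suffix
   0 |  27 | a
   1 |  26 | aa
   2 |  20 | abddedaa
   3 |  18 | adabddedaa
   4 |  15 | bcdadabddedaa
   5 |  21 | bddedaa
   6 |   4 | bebeedddcdebcdadabddedaa
   7 |   6 | beedddcdebcdadabddedaa
   8 |   1 | ccebebeedddcdebcdadabddedaa
   9 |  16 | cdadabddedaa
  10 |  12 | cdebcdadabddedaa
  11 |   2 | cebebeedddcdebcdadabddedaa
  12 |  25 | daa
  13 |  19 | dabddedaa
  14 |  17 | dadabddedaa
  15 |   0 | dccebebeedddcdebcdadabddedaa
  16 |  11 | dcdebcdadabddedaa
  17 |  10 | ddcdebcdadabddedaa
  18 |   9 | dddcdebcdadabddedaa
  19 |  22 | ddedaa
  20 |  13 | debcdadabddedaa
  21 |  23 | dedaa
  22 |  14 | ebcdadabddedaa
  23 |   3 | ebebeedddcdebcdadabddedaa
  24 |   5 | ebeedddcdebcdadabddedaa
  25 |  24 | edaa
  26 |   8 | edddcdebcdadabddedaa
  27 |   7 | eedddcdebcdadabddedaa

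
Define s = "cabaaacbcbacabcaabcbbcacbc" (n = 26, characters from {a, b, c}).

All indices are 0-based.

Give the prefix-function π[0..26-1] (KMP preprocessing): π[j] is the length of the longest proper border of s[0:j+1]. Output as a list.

π[0] = 0
j=1 s[j]='a': π[1]=0 (border '')
j=2 s[j]='b': π[2]=0 (border '')
j=3 s[j]='a': π[3]=0 (border '')
j=4 s[j]='a': π[4]=0 (border '')
j=5 s[j]='a': π[5]=0 (border '')
j=6 s[j]='c': π[6]=1 (border 'c')
j=7 s[j]='b': k: 1→0; π[7]=0 (border '')
j=8 s[j]='c': π[8]=1 (border 'c')
j=9 s[j]='b': k: 1→0; π[9]=0 (border '')
j=10 s[j]='a': π[10]=0 (border '')
j=11 s[j]='c': π[11]=1 (border 'c')
j=12 s[j]='a': π[12]=2 (border 'ca')
j=13 s[j]='b': π[13]=3 (border 'cab')
j=14 s[j]='c': k: 3→0; π[14]=1 (border 'c')
j=15 s[j]='a': π[15]=2 (border 'ca')
j=16 s[j]='a': k: 2→0; π[16]=0 (border '')
j=17 s[j]='b': π[17]=0 (border '')
j=18 s[j]='c': π[18]=1 (border 'c')
j=19 s[j]='b': k: 1→0; π[19]=0 (border '')
j=20 s[j]='b': π[20]=0 (border '')
j=21 s[j]='c': π[21]=1 (border 'c')
j=22 s[j]='a': π[22]=2 (border 'ca')
j=23 s[j]='c': k: 2→0; π[23]=1 (border 'c')
j=24 s[j]='b': k: 1→0; π[24]=0 (border '')
j=25 s[j]='c': π[25]=1 (border 'c')

[0, 0, 0, 0, 0, 0, 1, 0, 1, 0, 0, 1, 2, 3, 1, 2, 0, 0, 1, 0, 0, 1, 2, 1, 0, 1]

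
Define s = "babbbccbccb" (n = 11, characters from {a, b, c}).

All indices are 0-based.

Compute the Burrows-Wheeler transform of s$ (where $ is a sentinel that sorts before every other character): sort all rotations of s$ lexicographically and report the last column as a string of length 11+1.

bbc$abcbccbb

rank  rotation      last
    0  $babbbccbccb  b
    1  abbbccbccb$b  b
    2  b$babbbccbcc  c
    3  babbbccbccb$  $
    4  bbbccbccb$ba  a
    5  bbccbccb$bab  b
    6  bccb$babbbcc  c
    7  bccbccb$babb  b
    8  cb$babbbccbc  c
    9  cbccb$babbbc  c
   10  ccb$babbbccb  b
   11  ccbccb$babbb  b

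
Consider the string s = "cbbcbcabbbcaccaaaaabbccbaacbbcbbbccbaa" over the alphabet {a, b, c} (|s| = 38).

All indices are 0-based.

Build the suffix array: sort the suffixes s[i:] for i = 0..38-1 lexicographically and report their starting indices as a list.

rank→(start, suffix):
  0 → (37, 'a')
  1 → (36, 'aa')
  2 → (14, 'aaaaabbccbaacbbcbbbccbaa')
  3 → (15, 'aaaabbccbaacbbcbbbccbaa')
  4 → (16, 'aaabbccbaacbbcbbbccbaa')
  5 → (17, 'aabbccbaacbbcbbbccbaa')
  6 → (24, 'aacbbcbbbccbaa')
  7 → (6, 'abbbcaccaaaaabbccbaacbbcbbbccbaa')
  8 → (18, 'abbccbaacbbcbbbccbaa')
  9 → (25, 'acbbcbbbccbaa')
  10 → (11, 'accaaaaabbccbaacbbcbbbccbaa')
  11 → (35, 'baa')
  12 → (23, 'baacbbcbbbccbaa')
  13 → (7, 'bbbcaccaaaaabbccbaacbbcbbbccbaa')
  14 → (30, 'bbbccbaa')
  15 → (8, 'bbcaccaaaaabbccbaacbbcbbbccbaa')
  16 → (27, 'bbcbbbccbaa')
  17 → (1, 'bbcbcabbbcaccaaaaabbccbaacbbcbbbccbaa')
  18 → (31, 'bbccbaa')
  19 → (19, 'bbccbaacbbcbbbccbaa')
  20 → (4, 'bcabbbcaccaaaaabbccbaacbbcbbbccbaa')
  21 → (9, 'bcaccaaaaabbccbaacbbcbbbccbaa')
  22 → (28, 'bcbbbccbaa')
  23 → (2, 'bcbcabbbcaccaaaaabbccbaacbbcbbbccbaa')
  24 → (32, 'bccbaa')
  25 → (20, 'bccbaacbbcbbbccbaa')
  26 → (13, 'caaaaabbccbaacbbcbbbccbaa')
  27 → (5, 'cabbbcaccaaaaabbccbaacbbcbbbccbaa')
  28 → (10, 'caccaaaaabbccbaacbbcbbbccbaa')
  29 → (34, 'cbaa')
  30 → (22, 'cbaacbbcbbbccbaa')
  31 → (29, 'cbbbccbaa')
  32 → (26, 'cbbcbbbccbaa')
  33 → (0, 'cbbcbcabbbcaccaaaaabbccbaacbbcbbbccbaa')
  34 → (3, 'cbcabbbcaccaaaaabbccbaacbbcbbbccbaa')
  35 → (12, 'ccaaaaabbccbaacbbcbbbccbaa')
  36 → (33, 'ccbaa')
  37 → (21, 'ccbaacbbcbbbccbaa')

[37, 36, 14, 15, 16, 17, 24, 6, 18, 25, 11, 35, 23, 7, 30, 8, 27, 1, 31, 19, 4, 9, 28, 2, 32, 20, 13, 5, 10, 34, 22, 29, 26, 0, 3, 12, 33, 21]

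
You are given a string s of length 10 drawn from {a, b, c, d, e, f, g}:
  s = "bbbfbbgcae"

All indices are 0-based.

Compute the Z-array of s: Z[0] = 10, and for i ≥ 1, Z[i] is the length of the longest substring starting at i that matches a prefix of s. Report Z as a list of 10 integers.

[10, 2, 1, 0, 2, 1, 0, 0, 0, 0]

Z[0]=10
i=1: fresh scan; Z[1]=2 scan→box=[1,3)
i=2: min(r-i=1, Z[1]=2)=1; Z[2]=1
i=3: fresh scan; Z[3]=0
i=4: fresh scan; Z[4]=2 scan→box=[4,6)
i=5: min(r-i=1, Z[1]=2)=1; Z[5]=1
i=6: fresh scan; Z[6]=0
i=7: fresh scan; Z[7]=0
i=8: fresh scan; Z[8]=0
i=9: fresh scan; Z[9]=0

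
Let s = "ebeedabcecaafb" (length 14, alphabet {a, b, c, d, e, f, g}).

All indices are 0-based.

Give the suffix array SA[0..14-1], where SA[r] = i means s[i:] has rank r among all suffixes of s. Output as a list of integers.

[10, 5, 11, 13, 6, 1, 9, 7, 4, 0, 8, 3, 2, 12]

rank→(start, suffix):
  0 → (10, 'aafb')
  1 → (5, 'abcecaafb')
  2 → (11, 'afb')
  3 → (13, 'b')
  4 → (6, 'bcecaafb')
  5 → (1, 'beedabcecaafb')
  6 → (9, 'caafb')
  7 → (7, 'cecaafb')
  8 → (4, 'dabcecaafb')
  9 → (0, 'ebeedabcecaafb')
  10 → (8, 'ecaafb')
  11 → (3, 'edabcecaafb')
  12 → (2, 'eedabcecaafb')
  13 → (12, 'fb')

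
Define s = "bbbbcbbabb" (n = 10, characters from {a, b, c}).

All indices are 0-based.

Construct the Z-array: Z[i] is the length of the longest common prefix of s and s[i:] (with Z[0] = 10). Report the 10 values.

Z[0]=10
i=1: i≥r, start 0; Z[1]=3 grow→box=[1,4)
i=2: min(r-i=2, Z[1]=3)=2; Z[2]=2
i=3: min(r-i=1, Z[2]=2)=1; Z[3]=1
i=4: i≥r, start 0; Z[4]=0
i=5: i≥r, start 0; Z[5]=2 grow→box=[5,7)
i=6: min(r-i=1, Z[1]=3)=1; Z[6]=1
i=7: i≥r, start 0; Z[7]=0
i=8: i≥r, start 0; Z[8]=2 grow→box=[8,10)
i=9: min(r-i=1, Z[1]=3)=1; Z[9]=1

[10, 3, 2, 1, 0, 2, 1, 0, 2, 1]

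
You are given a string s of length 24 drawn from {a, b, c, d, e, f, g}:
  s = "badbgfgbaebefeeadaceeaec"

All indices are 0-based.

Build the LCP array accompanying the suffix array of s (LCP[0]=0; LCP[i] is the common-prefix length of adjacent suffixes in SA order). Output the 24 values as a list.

sorted suffixes:
  #0 SA[0]=17  'aceeaec'
  #1 SA[1]=15  'adaceeaec'
  #2 SA[2]=1  'adbgfgbaebefeeadaceeaec'
  #3 SA[3]=8  'aebefeeadaceeaec'
  #4 SA[4]=21  'aec'
  #5 SA[5]=0  'badbgfgbaebefeeadaceeaec'
  #6 SA[6]=7  'baebefeeadaceeaec'
  #7 SA[7]=10  'befeeadaceeaec'
  #8 SA[8]=3  'bgfgbaebefeeadaceeaec'
  #9 SA[9]=23  'c'
  #10 SA[10]=18  'ceeaec'
  #11 SA[11]=16  'daceeaec'
  #12 SA[12]=2  'dbgfgbaebefeeadaceeaec'
  #13 SA[13]=14  'eadaceeaec'
  #14 SA[14]=20  'eaec'
  #15 SA[15]=9  'ebefeeadaceeaec'
  #16 SA[16]=22  'ec'
  #17 SA[17]=13  'eeadaceeaec'
  #18 SA[18]=19  'eeaec'
  #19 SA[19]=11  'efeeadaceeaec'
  #20 SA[20]=12  'feeadaceeaec'
  #21 SA[21]=5  'fgbaebefeeadaceeaec'
  #22 SA[22]=6  'gbaebefeeadaceeaec'
  #23 SA[23]=4  'gfgbaebefeeadaceeaec'

SA = [17, 15, 1, 8, 21, 0, 7, 10, 3, 23, 18, 16, 2, 14, 20, 9, 22, 13, 19, 11, 12, 5, 6, 4]
i: (SA[i-1],SA[i]) lcp shared
  1: (17,15) 1 'a'
  2: (15,1) 2 'ad'
  3: (1,8) 1 'a'
  4: (8,21) 2 'ae'
  5: (21,0) 0 ''
  6: (0,7) 2 'ba'
  7: (7,10) 1 'b'
  8: (10,3) 1 'b'
  9: (3,23) 0 ''
  10: (23,18) 1 'c'
  11: (18,16) 0 ''
  12: (16,2) 1 'd'
  13: (2,14) 0 ''
  14: (14,20) 2 'ea'
  15: (20,9) 1 'e'
  16: (9,22) 1 'e'
  17: (22,13) 1 'e'
  18: (13,19) 3 'eea'
  19: (19,11) 1 'e'
  20: (11,12) 0 ''
  21: (12,5) 1 'f'
  22: (5,6) 0 ''
  23: (6,4) 1 'g'

[0, 1, 2, 1, 2, 0, 2, 1, 1, 0, 1, 0, 1, 0, 2, 1, 1, 1, 3, 1, 0, 1, 0, 1]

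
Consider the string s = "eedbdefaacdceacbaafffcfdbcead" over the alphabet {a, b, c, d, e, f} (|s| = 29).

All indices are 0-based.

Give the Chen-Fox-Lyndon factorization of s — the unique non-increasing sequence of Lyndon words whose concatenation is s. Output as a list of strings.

["e", "e", "d", "bdef", "aacdceacbaafffcfdbcead"]

emit factor 1: 'e' (i=0, period=1)
emit factor 2: 'e' (i=1, period=1)
emit factor 3: 'd' (i=2, period=1)
emit factor 4: 'bdef' (i=3, period=4)
emit factor 5: 'aacdceacbaafffcfdbcead' (i=7, period=22)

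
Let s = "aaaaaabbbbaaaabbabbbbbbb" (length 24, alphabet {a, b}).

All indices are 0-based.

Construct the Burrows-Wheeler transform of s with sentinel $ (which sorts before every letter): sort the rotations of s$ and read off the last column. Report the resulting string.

b$abaaaaaaabbbbbbabbbabba

rank  rotation                   last
    0  $aaaaaabbbbaaaabbabbbbbbb  b
    1  aaaaaabbbbaaaabbabbbbbbb$  $
    2  aaaaabbbbaaaabbabbbbbbb$a  a
    3  aaaabbabbbbbbb$aaaaaabbbb  b
    4  aaaabbbbaaaabbabbbbbbb$aa  a
    5  aaabbabbbbbbb$aaaaaabbbba  a
    6  aaabbbbaaaabbabbbbbbb$aaa  a
    7  aabbabbbbbbb$aaaaaabbbbaa  a
    8  aabbbbaaaabbabbbbbbb$aaaa  a
    9  abbabbbbbbb$aaaaaabbbbaaa  a
   10  abbbbaaaabbabbbbbbb$aaaaa  a
   11  abbbbbbb$aaaaaabbbbaaaabb  b
   12  b$aaaaaabbbbaaaabbabbbbbb  b
   13  baaaabbabbbbbbb$aaaaaabbb  b
   14  babbbbbbb$aaaaaabbbbaaaab  b
   15  bb$aaaaaabbbbaaaabbabbbbb  b
   16  bbaaaabbabbbbbbb$aaaaaabb  b
   17  bbabbbbbbb$aaaaaabbbbaaaa  a
   18  bbb$aaaaaabbbbaaaabbabbbb  b
   19  bbbaaaabbabbbbbbb$aaaaaab  b
   20  bbbb$aaaaaabbbbaaaabbabbb  b
   21  bbbbaaaabbabbbbbbb$aaaaaa  a
   22  bbbbb$aaaaaabbbbaaaabbabb  b
   23  bbbbbb$aaaaaabbbbaaaabbab  b
   24  bbbbbbb$aaaaaabbbbaaaabba  a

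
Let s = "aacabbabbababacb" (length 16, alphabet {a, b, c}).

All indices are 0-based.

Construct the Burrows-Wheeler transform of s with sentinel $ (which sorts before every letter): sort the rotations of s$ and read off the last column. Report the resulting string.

b$bbbcabcbabaaaaa

rank  rotation           last
    0  $aacabbabbababacb  b
    1  aacabbabbababacb$  $
    2  ababacb$aacabbabb  b
    3  abacb$aacabbabbab  b
    4  abbababacb$aacabb  b
    5  abbabbababacb$aac  c
    6  acabbabbababacb$a  a
    7  acb$aacabbabbabab  b
    8  b$aacabbabbababac  c
    9  bababacb$aacabbab  b
   10  babacb$aacabbabba  a
   11  babbababacb$aacab  b
   12  bacb$aacabbabbaba  a
   13  bbababacb$aacabba  a
   14  bbabbababacb$aaca  a
   15  cabbabbababacb$aa  a
   16  cb$aacabbabbababa  a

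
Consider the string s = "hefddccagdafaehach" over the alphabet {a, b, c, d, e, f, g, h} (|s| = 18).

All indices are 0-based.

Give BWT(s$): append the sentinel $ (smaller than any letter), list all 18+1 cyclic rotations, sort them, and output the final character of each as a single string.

hhfdccdagdfhaaeace$

rank  rotation             last
    0  $hefddccagdafaehach  h
    1  ach$hefddccagdafaeh  h
    2  aehach$hefddccagdaf  f
    3  afaehach$hefddccagd  d
    4  agdafaehach$hefddcc  c
    5  cagdafaehach$hefddc  c
    6  ccagdafaehach$hefdd  d
    7  ch$hefddccagdafaeha  a
    8  dafaehach$hefddccag  g
    9  dccagdafaehach$hefd  d
   10  ddccagdafaehach$hef  f
   11  efddccagdafaehach$h  h
   12  ehach$hefddccagdafa  a
   13  faehach$hefddccagda  a
   14  fddccagdafaehach$he  e
   15  gdafaehach$hefddcca  a
   16  h$hefddccagdafaehac  c
   17  hach$hefddccagdafae  e
   18  hefddccagdafaehach$  $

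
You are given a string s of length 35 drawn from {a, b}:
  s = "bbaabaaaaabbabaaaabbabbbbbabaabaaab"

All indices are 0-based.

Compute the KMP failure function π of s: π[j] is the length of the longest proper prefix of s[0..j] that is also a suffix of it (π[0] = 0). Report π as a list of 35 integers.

π[0] = 0
j=1 s[j]='b': π[1]=1 (border 'b')
j=2 s[j]='a': k: 1→0; π[2]=0 (border '')
j=3 s[j]='a': π[3]=0 (border '')
j=4 s[j]='b': π[4]=1 (border 'b')
j=5 s[j]='a': k: 1→0; π[5]=0 (border '')
j=6 s[j]='a': π[6]=0 (border '')
j=7 s[j]='a': π[7]=0 (border '')
j=8 s[j]='a': π[8]=0 (border '')
j=9 s[j]='a': π[9]=0 (border '')
j=10 s[j]='b': π[10]=1 (border 'b')
j=11 s[j]='b': π[11]=2 (border 'bb')
j=12 s[j]='a': π[12]=3 (border 'bba')
j=13 s[j]='b': k: 3→0; π[13]=1 (border 'b')
j=14 s[j]='a': k: 1→0; π[14]=0 (border '')
j=15 s[j]='a': π[15]=0 (border '')
j=16 s[j]='a': π[16]=0 (border '')
j=17 s[j]='a': π[17]=0 (border '')
j=18 s[j]='b': π[18]=1 (border 'b')
j=19 s[j]='b': π[19]=2 (border 'bb')
j=20 s[j]='a': π[20]=3 (border 'bba')
j=21 s[j]='b': k: 3→0; π[21]=1 (border 'b')
j=22 s[j]='b': π[22]=2 (border 'bb')
j=23 s[j]='b': k: 2→1; π[23]=2 (border 'bb')
j=24 s[j]='b': k: 2→1; π[24]=2 (border 'bb')
j=25 s[j]='b': k: 2→1; π[25]=2 (border 'bb')
j=26 s[j]='a': π[26]=3 (border 'bba')
j=27 s[j]='b': k: 3→0; π[27]=1 (border 'b')
j=28 s[j]='a': k: 1→0; π[28]=0 (border '')
j=29 s[j]='a': π[29]=0 (border '')
j=30 s[j]='b': π[30]=1 (border 'b')
j=31 s[j]='a': k: 1→0; π[31]=0 (border '')
j=32 s[j]='a': π[32]=0 (border '')
j=33 s[j]='a': π[33]=0 (border '')
j=34 s[j]='b': π[34]=1 (border 'b')

[0, 1, 0, 0, 1, 0, 0, 0, 0, 0, 1, 2, 3, 1, 0, 0, 0, 0, 1, 2, 3, 1, 2, 2, 2, 2, 3, 1, 0, 0, 1, 0, 0, 0, 1]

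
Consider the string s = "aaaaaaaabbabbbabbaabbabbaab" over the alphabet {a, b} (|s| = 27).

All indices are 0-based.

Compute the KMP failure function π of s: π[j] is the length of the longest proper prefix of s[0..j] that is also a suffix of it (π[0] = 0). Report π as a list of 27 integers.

[0, 1, 2, 3, 4, 5, 6, 7, 0, 0, 1, 0, 0, 0, 1, 0, 0, 1, 2, 0, 0, 1, 0, 0, 1, 2, 0]

π[0] = 0
j=1 s[j]='a': π[1]=1 (border 'a')
j=2 s[j]='a': π[2]=2 (border 'aa')
j=3 s[j]='a': π[3]=3 (border 'aaa')
j=4 s[j]='a': π[4]=4 (border 'aaaa')
j=5 s[j]='a': π[5]=5 (border 'aaaaa')
j=6 s[j]='a': π[6]=6 (border 'aaaaaa')
j=7 s[j]='a': π[7]=7 (border 'aaaaaaa')
j=8 s[j]='b': k: 7→6→5→4→3→2→1→0; π[8]=0 (border '')
j=9 s[j]='b': π[9]=0 (border '')
j=10 s[j]='a': π[10]=1 (border 'a')
j=11 s[j]='b': k: 1→0; π[11]=0 (border '')
j=12 s[j]='b': π[12]=0 (border '')
j=13 s[j]='b': π[13]=0 (border '')
j=14 s[j]='a': π[14]=1 (border 'a')
j=15 s[j]='b': k: 1→0; π[15]=0 (border '')
j=16 s[j]='b': π[16]=0 (border '')
j=17 s[j]='a': π[17]=1 (border 'a')
j=18 s[j]='a': π[18]=2 (border 'aa')
j=19 s[j]='b': k: 2→1→0; π[19]=0 (border '')
j=20 s[j]='b': π[20]=0 (border '')
j=21 s[j]='a': π[21]=1 (border 'a')
j=22 s[j]='b': k: 1→0; π[22]=0 (border '')
j=23 s[j]='b': π[23]=0 (border '')
j=24 s[j]='a': π[24]=1 (border 'a')
j=25 s[j]='a': π[25]=2 (border 'aa')
j=26 s[j]='b': k: 2→1→0; π[26]=0 (border '')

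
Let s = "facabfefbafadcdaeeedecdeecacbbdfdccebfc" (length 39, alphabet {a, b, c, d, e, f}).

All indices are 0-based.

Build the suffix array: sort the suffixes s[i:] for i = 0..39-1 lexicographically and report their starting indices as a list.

[3, 1, 26, 11, 15, 9, 8, 28, 29, 36, 4, 38, 2, 25, 27, 33, 13, 21, 34, 14, 32, 12, 19, 22, 30, 35, 24, 20, 18, 23, 17, 16, 6, 0, 10, 7, 37, 31, 5]

rank | idx | suffix
   0 |   3 | abfefbafadcdaeeedecdeecacbbdfdccebfc
   1 |   1 | acabfefbafadcdaeeedecdeecacbbdfdccebfc
   2 |  26 | acbbdfdccebfc
   3 |  11 | adcdaeeedecdeecacbbdfdccebfc
   4 |  15 | aeeedecdeecacbbdfdccebfc
   5 |   9 | afadcdaeeedecdeecacbbdfdccebfc
   6 |   8 | bafadcdaeeedecdeecacbbdfdccebfc
   7 |  28 | bbdfdccebfc
   8 |  29 | bdfdccebfc
   9 |  36 | bfc
  10 |   4 | bfefbafadcdaeeedecdeecacbbdfdccebfc
  11 |  38 | c
  12 |   2 | cabfefbafadcdaeeedecdeecacbbdfdccebfc
  13 |  25 | cacbbdfdccebfc
  14 |  27 | cbbdfdccebfc
  15 |  33 | ccebfc
  16 |  13 | cdaeeedecdeecacbbdfdccebfc
  17 |  21 | cdeecacbbdfdccebfc
  18 |  34 | cebfc
  19 |  14 | daeeedecdeecacbbdfdccebfc
  20 |  32 | dccebfc
  21 |  12 | dcdaeeedecdeecacbbdfdccebfc
  22 |  19 | decdeecacbbdfdccebfc
  23 |  22 | deecacbbdfdccebfc
  24 |  30 | dfdccebfc
  25 |  35 | ebfc
  26 |  24 | ecacbbdfdccebfc
  27 |  20 | ecdeecacbbdfdccebfc
  28 |  18 | edecdeecacbbdfdccebfc
  29 |  23 | eecacbbdfdccebfc
  30 |  17 | eedecdeecacbbdfdccebfc
  31 |  16 | eeedecdeecacbbdfdccebfc
  32 |   6 | efbafadcdaeeedecdeecacbbdfdccebfc
  33 |   0 | facabfefbafadcdaeeedecdeecacbbdfdccebfc
  34 |  10 | fadcdaeeedecdeecacbbdfdccebfc
  35 |   7 | fbafadcdaeeedecdeecacbbdfdccebfc
  36 |  37 | fc
  37 |  31 | fdccebfc
  38 |   5 | fefbafadcdaeeedecdeecacbbdfdccebfc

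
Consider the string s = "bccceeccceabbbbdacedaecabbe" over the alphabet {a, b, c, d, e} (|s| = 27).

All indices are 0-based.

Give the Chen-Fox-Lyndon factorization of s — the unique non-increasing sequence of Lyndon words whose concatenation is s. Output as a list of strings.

emit factor 1: 'bccceeccce' (i=0, period=10)
emit factor 2: 'abbbbdacedaecabbe' (i=10, period=17)

["bccceeccce", "abbbbdacedaecabbe"]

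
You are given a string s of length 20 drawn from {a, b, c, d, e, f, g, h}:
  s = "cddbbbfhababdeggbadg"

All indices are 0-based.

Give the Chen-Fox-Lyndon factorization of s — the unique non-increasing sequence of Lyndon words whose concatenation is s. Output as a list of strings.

emit factor 1: 'cdd' (i=0, period=3)
emit factor 2: 'bbbfh' (i=3, period=5)
emit factor 3: 'ababdeggbadg' (i=8, period=12)

["cdd", "bbbfh", "ababdeggbadg"]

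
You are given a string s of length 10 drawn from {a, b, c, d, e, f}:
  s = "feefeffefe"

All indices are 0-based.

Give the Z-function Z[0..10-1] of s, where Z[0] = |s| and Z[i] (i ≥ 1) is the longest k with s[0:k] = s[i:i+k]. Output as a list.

Z[0]=10
i=1: i≥r, start 0; Z[1]=0
i=2: i≥r, start 0; Z[2]=0
i=3: i≥r, start 0; Z[3]=2 grow→box=[3,5)
i=4: min(r-i=1, Z[1]=0)=0; Z[4]=0
i=5: i≥r, start 0; Z[5]=1 grow→box=[5,6)
i=6: i≥r, start 0; Z[6]=2 grow→box=[6,8)
i=7: min(r-i=1, Z[1]=0)=0; Z[7]=0
i=8: i≥r, start 0; Z[8]=2 grow→box=[8,10)
i=9: min(r-i=1, Z[1]=0)=0; Z[9]=0

[10, 0, 0, 2, 0, 1, 2, 0, 2, 0]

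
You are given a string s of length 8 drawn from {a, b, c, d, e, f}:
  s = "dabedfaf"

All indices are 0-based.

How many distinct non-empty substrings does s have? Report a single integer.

33

rank→(start, suffix):
  0 → (1, 'abedfaf')
  1 → (6, 'af')
  2 → (2, 'bedfaf')
  3 → (0, 'dabedfaf')
  4 → (4, 'dfaf')
  5 → (3, 'edfaf')
  6 → (7, 'f')
  7 → (5, 'faf')

SA = [1, 6, 2, 0, 4, 3, 7, 5]
i: (SA[i-1],SA[i]) lcp shared
  1: (1,6) 1 'a'
  2: (6,2) 0 ''
  3: (2,0) 0 ''
  4: (0,4) 1 'd'
  5: (4,3) 0 ''
  6: (3,7) 0 ''
  7: (7,5) 1 'f'

n(n+1)/2 = 8·9/2 = 36
Σ LCP = 0 + 1 + 0 + 0 + 1 + 0 + 0 + 1 = 3
distinct = 36 − 3 = 33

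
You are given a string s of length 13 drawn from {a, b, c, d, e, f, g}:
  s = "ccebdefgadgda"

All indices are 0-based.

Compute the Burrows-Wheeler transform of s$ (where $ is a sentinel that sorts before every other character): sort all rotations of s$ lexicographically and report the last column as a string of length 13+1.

adge$cgbacdefd

rank  rotation        last
    0  $ccebdefgadgda  a
    1  a$ccebdefgadgd  d
    2  adgda$ccebdefg  g
    3  bdefgadgda$cce  e
    4  ccebdefgadgda$  $
    5  cebdefgadgda$c  c
    6  da$ccebdefgadg  g
    7  defgadgda$cceb  b
    8  dgda$ccebdefga  a
    9  ebdefgadgda$cc  c
   10  efgadgda$ccebd  d
   11  fgadgda$ccebde  e
   12  gadgda$ccebdef  f
   13  gda$ccebdefgad  d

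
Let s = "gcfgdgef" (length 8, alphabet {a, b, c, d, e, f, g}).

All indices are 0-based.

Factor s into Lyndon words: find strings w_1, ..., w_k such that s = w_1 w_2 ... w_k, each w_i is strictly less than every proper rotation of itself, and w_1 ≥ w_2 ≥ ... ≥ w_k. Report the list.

["g", "cfgdgef"]

emit factor 1: 'g' (i=0, period=1)
emit factor 2: 'cfgdgef' (i=1, period=7)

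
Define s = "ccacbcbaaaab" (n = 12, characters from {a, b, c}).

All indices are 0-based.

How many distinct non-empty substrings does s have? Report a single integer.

rank | idx | suffix
   0 |   7 | aaaab
   1 |   8 | aaab
   2 |   9 | aab
   3 |  10 | ab
   4 |   2 | acbcbaaaab
   5 |  11 | b
   6 |   6 | baaaab
   7 |   4 | bcbaaaab
   8 |   1 | cacbcbaaaab
   9 |   5 | cbaaaab
  10 |   3 | cbcbaaaab
  11 |   0 | ccacbcbaaaab

SA = [7, 8, 9, 10, 2, 11, 6, 4, 1, 5, 3, 0]
i: (SA[i-1],SA[i]) lcp shared
  1: (7,8) 3 'aaa'
  2: (8,9) 2 'aa'
  3: (9,10) 1 'a'
  4: (10,2) 1 'a'
  5: (2,11) 0 ''
  6: (11,6) 1 'b'
  7: (6,4) 1 'b'
  8: (4,1) 0 ''
  9: (1,5) 1 'c'
  10: (5,3) 2 'cb'
  11: (3,0) 1 'c'

n(n+1)/2 = 12·13/2 = 78
Σ LCP = 0 + 3 + 2 + 1 + 1 + 0 + 1 + 1 + 0 + 1 + 2 + 1 = 13
distinct = 78 − 13 = 65

65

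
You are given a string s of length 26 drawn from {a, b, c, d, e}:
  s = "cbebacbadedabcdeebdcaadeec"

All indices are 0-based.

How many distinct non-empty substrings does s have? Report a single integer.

sorted suffixes:
  #0 SA[0]=20  'aadeec'
  #1 SA[1]=11  'abcdeebdcaadeec'
  #2 SA[2]=4  'acbadedabcdeebdcaadeec'
  #3 SA[3]=7  'adedabcdeebdcaadeec'
  #4 SA[4]=21  'adeec'
  #5 SA[5]=3  'bacbadedabcdeebdcaadeec'
  #6 SA[6]=6  'badedabcdeebdcaadeec'
  #7 SA[7]=12  'bcdeebdcaadeec'
  #8 SA[8]=17  'bdcaadeec'
  #9 SA[9]=1  'bebacbadedabcdeebdcaadeec'
  #10 SA[10]=25  'c'
  #11 SA[11]=19  'caadeec'
  #12 SA[12]=5  'cbadedabcdeebdcaadeec'
  #13 SA[13]=0  'cbebacbadedabcdeebdcaadeec'
  #14 SA[14]=13  'cdeebdcaadeec'
  #15 SA[15]=10  'dabcdeebdcaadeec'
  #16 SA[16]=18  'dcaadeec'
  #17 SA[17]=8  'dedabcdeebdcaadeec'
  #18 SA[18]=14  'deebdcaadeec'
  #19 SA[19]=22  'deec'
  #20 SA[20]=2  'ebacbadedabcdeebdcaadeec'
  #21 SA[21]=16  'ebdcaadeec'
  #22 SA[22]=24  'ec'
  #23 SA[23]=9  'edabcdeebdcaadeec'
  #24 SA[24]=15  'eebdcaadeec'
  #25 SA[25]=23  'eec'

SA = [20, 11, 4, 7, 21, 3, 6, 12, 17, 1, 25, 19, 5, 0, 13, 10, 18, 8, 14, 22, 2, 16, 24, 9, 15, 23]
i: (SA[i-1],SA[i]) lcp shared
  1: (20,11) 1 'a'
  2: (11,4) 1 'a'
  3: (4,7) 1 'a'
  4: (7,21) 3 'ade'
  5: (21,3) 0 ''
  6: (3,6) 2 'ba'
  7: (6,12) 1 'b'
  8: (12,17) 1 'b'
  9: (17,1) 1 'b'
  10: (1,25) 0 ''
  11: (25,19) 1 'c'
  12: (19,5) 1 'c'
  13: (5,0) 2 'cb'
  14: (0,13) 1 'c'
  15: (13,10) 0 ''
  16: (10,18) 1 'd'
  17: (18,8) 1 'd'
  18: (8,14) 2 'de'
  19: (14,22) 3 'dee'
  20: (22,2) 0 ''
  21: (2,16) 2 'eb'
  22: (16,24) 1 'e'
  23: (24,9) 1 'e'
  24: (9,15) 1 'e'
  25: (15,23) 2 'ee'

n(n+1)/2 = 26·27/2 = 351
Σ LCP = 0 + 1 + 1 + 1 + 3 + 0 + 2 + 1 + 1 + 1 + 0 + 1 + 1 + 2 + 1 + 0 + 1 + 1 + 2 + 3 + 0 + 2 + 1 + 1 + 1 + 2 = 30
distinct = 351 − 30 = 321

321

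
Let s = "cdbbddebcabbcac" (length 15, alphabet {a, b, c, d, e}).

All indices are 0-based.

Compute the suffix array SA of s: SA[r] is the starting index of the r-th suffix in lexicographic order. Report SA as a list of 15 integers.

sorted suffixes:
  #0 SA[0]=9  'abbcac'
  #1 SA[1]=13  'ac'
  #2 SA[2]=10  'bbcac'
  #3 SA[3]=2  'bbddebcabbcac'
  #4 SA[4]=7  'bcabbcac'
  #5 SA[5]=11  'bcac'
  #6 SA[6]=3  'bddebcabbcac'
  #7 SA[7]=14  'c'
  #8 SA[8]=8  'cabbcac'
  #9 SA[9]=12  'cac'
  #10 SA[10]=0  'cdbbddebcabbcac'
  #11 SA[11]=1  'dbbddebcabbcac'
  #12 SA[12]=4  'ddebcabbcac'
  #13 SA[13]=5  'debcabbcac'
  #14 SA[14]=6  'ebcabbcac'

[9, 13, 10, 2, 7, 11, 3, 14, 8, 12, 0, 1, 4, 5, 6]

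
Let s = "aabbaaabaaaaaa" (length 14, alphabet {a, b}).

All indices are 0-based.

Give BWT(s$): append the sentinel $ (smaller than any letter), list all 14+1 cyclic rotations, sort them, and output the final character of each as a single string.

rank  rotation         last
    0  $aabbaaabaaaaaa  a
    1  a$aabbaaabaaaaa  a
    2  aa$aabbaaabaaaa  a
    3  aaa$aabbaaabaaa  a
    4  aaaa$aabbaaabaa  a
    5  aaaaa$aabbaaaba  a
    6  aaaaaa$aabbaaab  b
    7  aaabaaaaaa$aabb  b
    8  aabaaaaaa$aabba  a
    9  aabbaaabaaaaaa$  $
   10  abaaaaaa$aabbaa  a
   11  abbaaabaaaaaa$a  a
   12  baaaaaa$aabbaaa  a
   13  baaabaaaaaa$aab  b
   14  bbaaabaaaaaa$aa  a

aaaaaabba$aaaba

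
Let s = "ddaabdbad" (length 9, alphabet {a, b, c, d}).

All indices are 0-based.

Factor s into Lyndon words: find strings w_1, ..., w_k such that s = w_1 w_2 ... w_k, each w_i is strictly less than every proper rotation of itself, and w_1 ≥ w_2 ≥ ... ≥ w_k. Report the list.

emit factor 1: 'd' (i=0, period=1)
emit factor 2: 'd' (i=1, period=1)
emit factor 3: 'aabdbad' (i=2, period=7)

["d", "d", "aabdbad"]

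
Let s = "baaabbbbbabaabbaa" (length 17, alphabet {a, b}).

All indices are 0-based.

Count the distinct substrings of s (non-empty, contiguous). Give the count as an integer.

sorted suffixes:
  #0 SA[0]=16  'a'
  #1 SA[1]=15  'aa'
  #2 SA[2]=1  'aaabbbbbabaabbaa'
  #3 SA[3]=11  'aabbaa'
  #4 SA[4]=2  'aabbbbbabaabbaa'
  #5 SA[5]=9  'abaabbaa'
  #6 SA[6]=12  'abbaa'
  #7 SA[7]=3  'abbbbbabaabbaa'
  #8 SA[8]=14  'baa'
  #9 SA[9]=0  'baaabbbbbabaabbaa'
  #10 SA[10]=10  'baabbaa'
  #11 SA[11]=8  'babaabbaa'
  #12 SA[12]=13  'bbaa'
  #13 SA[13]=7  'bbabaabbaa'
  #14 SA[14]=6  'bbbabaabbaa'
  #15 SA[15]=5  'bbbbabaabbaa'
  #16 SA[16]=4  'bbbbbabaabbaa'

SA = [16, 15, 1, 11, 2, 9, 12, 3, 14, 0, 10, 8, 13, 7, 6, 5, 4]
rank  pair      lcp
   1  s[16:],s[15:]  1  'a'
   2  s[15:],s[1:]  2  'aa'
   3  s[1:],s[11:]  2  'aa'
   4  s[11:],s[2:]  4  'aabb'
   5  s[2:],s[9:]  1  'a'
   6  s[9:],s[12:]  2  'ab'
   7  s[12:],s[3:]  3  'abb'
   8  s[3:],s[14:]  0  ''
   9  s[14:],s[0:]  3  'baa'
  10  s[0:],s[10:]  3  'baa'
  11  s[10:],s[8:]  2  'ba'
  12  s[8:],s[13:]  1  'b'
  13  s[13:],s[7:]  3  'bba'
  14  s[7:],s[6:]  2  'bb'
  15  s[6:],s[5:]  3  'bbb'
  16  s[5:],s[4:]  4  'bbbb'

n(n+1)/2 = 17·18/2 = 153
Σ LCP = 0 + 1 + 2 + 2 + 4 + 1 + 2 + 3 + 0 + 3 + 3 + 2 + 1 + 3 + 2 + 3 + 4 = 36
distinct = 153 − 36 = 117

117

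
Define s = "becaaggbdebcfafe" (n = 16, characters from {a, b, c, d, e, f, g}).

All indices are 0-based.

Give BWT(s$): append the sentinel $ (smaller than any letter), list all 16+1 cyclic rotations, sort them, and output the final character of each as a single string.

rank  rotation           last
    0  $becaaggbdebcfafe  e
    1  aaggbdebcfafe$bec  c
    2  afe$becaaggbdebcf  f
    3  aggbdebcfafe$beca  a
    4  bcfafe$becaaggbde  e
    5  bdebcfafe$becaagg  g
    6  becaaggbdebcfafe$  $
    7  caaggbdebcfafe$be  e
    8  cfafe$becaaggbdeb  b
    9  debcfafe$becaaggb  b
   10  e$becaaggbdebcfaf  f
   11  ebcfafe$becaaggbd  d
   12  ecaaggbdebcfafe$b  b
   13  fafe$becaaggbdebc  c
   14  fe$becaaggbdebcfa  a
   15  gbdebcfafe$becaag  g
   16  ggbdebcfafe$becaa  a

ecfaeg$ebbfdbcaga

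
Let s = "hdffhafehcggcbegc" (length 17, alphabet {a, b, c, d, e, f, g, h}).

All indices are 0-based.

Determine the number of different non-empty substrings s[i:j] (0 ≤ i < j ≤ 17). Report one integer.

143

sorted suffixes:
  #0 SA[0]=5  'afehcggcbegc'
  #1 SA[1]=13  'begc'
  #2 SA[2]=16  'c'
  #3 SA[3]=12  'cbegc'
  #4 SA[4]=9  'cggcbegc'
  #5 SA[5]=1  'dffhafehcggcbegc'
  #6 SA[6]=14  'egc'
  #7 SA[7]=7  'ehcggcbegc'
  #8 SA[8]=6  'fehcggcbegc'
  #9 SA[9]=2  'ffhafehcggcbegc'
  #10 SA[10]=3  'fhafehcggcbegc'
  #11 SA[11]=15  'gc'
  #12 SA[12]=11  'gcbegc'
  #13 SA[13]=10  'ggcbegc'
  #14 SA[14]=4  'hafehcggcbegc'
  #15 SA[15]=8  'hcggcbegc'
  #16 SA[16]=0  'hdffhafehcggcbegc'

SA = [5, 13, 16, 12, 9, 1, 14, 7, 6, 2, 3, 15, 11, 10, 4, 8, 0]
[i] adj suffixes → lcp
  [1] 5/13 → 0 ('')
  [2] 13/16 → 0 ('')
  [3] 16/12 → 1 ('c')
  [4] 12/9 → 1 ('c')
  [5] 9/1 → 0 ('')
  [6] 1/14 → 0 ('')
  [7] 14/7 → 1 ('e')
  [8] 7/6 → 0 ('')
  [9] 6/2 → 1 ('f')
  [10] 2/3 → 1 ('f')
  [11] 3/15 → 0 ('')
  [12] 15/11 → 2 ('gc')
  [13] 11/10 → 1 ('g')
  [14] 10/4 → 0 ('')
  [15] 4/8 → 1 ('h')
  [16] 8/0 → 1 ('h')

n(n+1)/2 = 17·18/2 = 153
Σ LCP = 0 + 0 + 0 + 1 + 1 + 0 + 0 + 1 + 0 + 1 + 1 + 0 + 2 + 1 + 0 + 1 + 1 = 10
distinct = 153 − 10 = 143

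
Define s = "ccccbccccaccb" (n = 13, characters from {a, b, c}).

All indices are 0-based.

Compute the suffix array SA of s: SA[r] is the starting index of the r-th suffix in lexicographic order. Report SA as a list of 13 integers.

rank | idx | suffix
   0 |   9 | accb
   1 |  12 | b
   2 |   4 | bccccaccb
   3 |   8 | caccb
   4 |  11 | cb
   5 |   3 | cbccccaccb
   6 |   7 | ccaccb
   7 |  10 | ccb
   8 |   2 | ccbccccaccb
   9 |   6 | cccaccb
  10 |   1 | cccbccccaccb
  11 |   5 | ccccaccb
  12 |   0 | ccccbccccaccb

[9, 12, 4, 8, 11, 3, 7, 10, 2, 6, 1, 5, 0]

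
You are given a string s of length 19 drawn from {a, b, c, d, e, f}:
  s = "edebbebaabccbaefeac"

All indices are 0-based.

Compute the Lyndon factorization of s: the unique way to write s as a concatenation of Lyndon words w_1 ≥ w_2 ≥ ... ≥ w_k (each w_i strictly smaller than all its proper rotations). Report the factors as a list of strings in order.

emit factor 1: 'e' (i=0, period=1)
emit factor 2: 'de' (i=1, period=2)
emit factor 3: 'bbe' (i=3, period=3)
emit factor 4: 'b' (i=6, period=1)
emit factor 5: 'aabccbaefeac' (i=7, period=12)

["e", "de", "bbe", "b", "aabccbaefeac"]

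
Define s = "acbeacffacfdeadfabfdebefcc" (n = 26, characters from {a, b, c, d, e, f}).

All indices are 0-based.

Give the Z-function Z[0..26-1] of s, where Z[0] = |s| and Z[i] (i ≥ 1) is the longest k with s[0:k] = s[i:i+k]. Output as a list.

[26, 0, 0, 0, 2, 0, 0, 0, 2, 0, 0, 0, 0, 1, 0, 0, 1, 0, 0, 0, 0, 0, 0, 0, 0, 0]

Z[0]=26
i=1: fresh scan; Z[1]=0
i=2: fresh scan; Z[2]=0
i=3: fresh scan; Z[3]=0
i=4: fresh scan; Z[4]=2 scan→box=[4,6)
i=5: min(r-i=1, Z[1]=0)=0; Z[5]=0
i=6: fresh scan; Z[6]=0
i=7: fresh scan; Z[7]=0
i=8: fresh scan; Z[8]=2 scan→box=[8,10)
i=9: min(r-i=1, Z[1]=0)=0; Z[9]=0
i=10: fresh scan; Z[10]=0
i=11: fresh scan; Z[11]=0
i=12: fresh scan; Z[12]=0
i=13: fresh scan; Z[13]=1 scan→box=[13,14)
i=14: fresh scan; Z[14]=0
i=15: fresh scan; Z[15]=0
i=16: fresh scan; Z[16]=1 scan→box=[16,17)
i=17: fresh scan; Z[17]=0
i=18: fresh scan; Z[18]=0
i=19: fresh scan; Z[19]=0
i=20: fresh scan; Z[20]=0
i=21: fresh scan; Z[21]=0
i=22: fresh scan; Z[22]=0
i=23: fresh scan; Z[23]=0
i=24: fresh scan; Z[24]=0
i=25: fresh scan; Z[25]=0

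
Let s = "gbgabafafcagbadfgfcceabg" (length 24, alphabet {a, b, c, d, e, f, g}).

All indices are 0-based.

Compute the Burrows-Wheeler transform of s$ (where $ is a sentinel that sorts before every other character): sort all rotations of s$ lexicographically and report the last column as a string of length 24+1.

rank  rotation                   last
    0  $gbgabafafcagbadfgfcceabg  g
    1  abafafcagbadfgfcceabg$gbg  g
    2  abg$gbgabafafcagbadfgfcce  e
    3  adfgfcceabg$gbgabafafcagb  b
    4  afafcagbadfgfcceabg$gbgab  b
    5  afcagbadfgfcceabg$gbgabaf  f
    6  agbadfgfcceabg$gbgabafafc  c
    7  badfgfcceabg$gbgabafafcag  g
    8  bafafcagbadfgfcceabg$gbga  a
    9  bg$gbgabafafcagbadfgfccea  a
   10  bgabafafcagbadfgfcceabg$g  g
   11  cagbadfgfcceabg$gbgabafaf  f
   12  cceabg$gbgabafafcagbadfgf  f
   13  ceabg$gbgabafafcagbadfgfc  c
   14  dfgfcceabg$gbgabafafcagba  a
   15  eabg$gbgabafafcagbadfgfcc  c
   16  fafcagbadfgfcceabg$gbgaba  a
   17  fcagbadfgfcceabg$gbgabafa  a
   18  fcceabg$gbgabafafcagbadfg  g
   19  fgfcceabg$gbgabafafcagbad  d
   20  g$gbgabafafcagbadfgfcceab  b
   21  gabafafcagbadfgfcceabg$gb  b
   22  gbadfgfcceabg$gbgabafafca  a
   23  gbgabafafcagbadfgfcceabg$  $
   24  gfcceabg$gbgabafafcagbadf  f

ggebbfcgaagffcacaagdbba$f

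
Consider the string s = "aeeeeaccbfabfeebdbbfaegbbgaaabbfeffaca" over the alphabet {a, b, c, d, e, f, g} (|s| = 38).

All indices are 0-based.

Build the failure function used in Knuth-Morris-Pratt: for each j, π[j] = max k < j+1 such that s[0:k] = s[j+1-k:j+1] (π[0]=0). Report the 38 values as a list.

π[0] = 0
j=1 s[j]='e': π[1]=0 (border '')
j=2 s[j]='e': π[2]=0 (border '')
j=3 s[j]='e': π[3]=0 (border '')
j=4 s[j]='e': π[4]=0 (border '')
j=5 s[j]='a': π[5]=1 (border 'a')
j=6 s[j]='c': k: 1→0; π[6]=0 (border '')
j=7 s[j]='c': π[7]=0 (border '')
j=8 s[j]='b': π[8]=0 (border '')
j=9 s[j]='f': π[9]=0 (border '')
j=10 s[j]='a': π[10]=1 (border 'a')
j=11 s[j]='b': k: 1→0; π[11]=0 (border '')
j=12 s[j]='f': π[12]=0 (border '')
j=13 s[j]='e': π[13]=0 (border '')
j=14 s[j]='e': π[14]=0 (border '')
j=15 s[j]='b': π[15]=0 (border '')
j=16 s[j]='d': π[16]=0 (border '')
j=17 s[j]='b': π[17]=0 (border '')
j=18 s[j]='b': π[18]=0 (border '')
j=19 s[j]='f': π[19]=0 (border '')
j=20 s[j]='a': π[20]=1 (border 'a')
j=21 s[j]='e': π[21]=2 (border 'ae')
j=22 s[j]='g': k: 2→0; π[22]=0 (border '')
j=23 s[j]='b': π[23]=0 (border '')
j=24 s[j]='b': π[24]=0 (border '')
j=25 s[j]='g': π[25]=0 (border '')
j=26 s[j]='a': π[26]=1 (border 'a')
j=27 s[j]='a': k: 1→0; π[27]=1 (border 'a')
j=28 s[j]='a': k: 1→0; π[28]=1 (border 'a')
j=29 s[j]='b': k: 1→0; π[29]=0 (border '')
j=30 s[j]='b': π[30]=0 (border '')
j=31 s[j]='f': π[31]=0 (border '')
j=32 s[j]='e': π[32]=0 (border '')
j=33 s[j]='f': π[33]=0 (border '')
j=34 s[j]='f': π[34]=0 (border '')
j=35 s[j]='a': π[35]=1 (border 'a')
j=36 s[j]='c': k: 1→0; π[36]=0 (border '')
j=37 s[j]='a': π[37]=1 (border 'a')

[0, 0, 0, 0, 0, 1, 0, 0, 0, 0, 1, 0, 0, 0, 0, 0, 0, 0, 0, 0, 1, 2, 0, 0, 0, 0, 1, 1, 1, 0, 0, 0, 0, 0, 0, 1, 0, 1]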